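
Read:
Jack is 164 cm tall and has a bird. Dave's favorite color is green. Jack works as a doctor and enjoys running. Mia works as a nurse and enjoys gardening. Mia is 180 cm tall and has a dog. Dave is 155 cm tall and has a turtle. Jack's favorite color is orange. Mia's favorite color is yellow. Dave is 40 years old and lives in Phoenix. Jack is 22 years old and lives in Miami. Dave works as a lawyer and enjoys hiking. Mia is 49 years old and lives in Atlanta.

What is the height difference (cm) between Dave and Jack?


|155 - 164| = 9

9


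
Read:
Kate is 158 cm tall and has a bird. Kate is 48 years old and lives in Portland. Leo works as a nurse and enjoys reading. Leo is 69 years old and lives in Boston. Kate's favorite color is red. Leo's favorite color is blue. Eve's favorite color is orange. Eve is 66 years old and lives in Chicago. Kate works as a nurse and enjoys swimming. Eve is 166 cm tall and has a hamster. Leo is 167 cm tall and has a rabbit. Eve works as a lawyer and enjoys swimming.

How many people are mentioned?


People: Eve, Leo, Kate. Count = 3

3


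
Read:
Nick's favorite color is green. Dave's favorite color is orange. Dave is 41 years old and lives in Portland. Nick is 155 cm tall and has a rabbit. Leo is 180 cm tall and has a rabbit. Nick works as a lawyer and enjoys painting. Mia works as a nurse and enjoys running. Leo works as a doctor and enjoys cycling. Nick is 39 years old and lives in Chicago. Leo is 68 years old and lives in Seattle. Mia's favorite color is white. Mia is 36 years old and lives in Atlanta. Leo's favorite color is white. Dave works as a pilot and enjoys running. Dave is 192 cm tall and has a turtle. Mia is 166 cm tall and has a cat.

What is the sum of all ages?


41+68+39+36 = 184

184


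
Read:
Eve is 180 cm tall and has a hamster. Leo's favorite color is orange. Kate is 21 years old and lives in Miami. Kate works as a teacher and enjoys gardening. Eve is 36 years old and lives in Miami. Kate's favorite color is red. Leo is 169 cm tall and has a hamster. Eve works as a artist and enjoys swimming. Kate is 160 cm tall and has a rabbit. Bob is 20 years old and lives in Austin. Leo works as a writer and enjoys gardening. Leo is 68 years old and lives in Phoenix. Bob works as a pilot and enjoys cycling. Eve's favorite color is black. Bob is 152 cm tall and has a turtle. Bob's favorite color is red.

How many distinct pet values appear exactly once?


Unique pet values: 2

2


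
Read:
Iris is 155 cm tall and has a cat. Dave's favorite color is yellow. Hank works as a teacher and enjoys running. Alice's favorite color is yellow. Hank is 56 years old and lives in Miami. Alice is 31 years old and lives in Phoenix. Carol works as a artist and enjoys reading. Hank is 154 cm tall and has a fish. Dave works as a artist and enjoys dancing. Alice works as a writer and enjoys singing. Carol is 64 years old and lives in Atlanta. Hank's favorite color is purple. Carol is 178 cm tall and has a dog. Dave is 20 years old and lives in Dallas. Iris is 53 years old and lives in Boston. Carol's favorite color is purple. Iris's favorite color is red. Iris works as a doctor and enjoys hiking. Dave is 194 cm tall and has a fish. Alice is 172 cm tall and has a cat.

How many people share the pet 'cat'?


Count: 2

2


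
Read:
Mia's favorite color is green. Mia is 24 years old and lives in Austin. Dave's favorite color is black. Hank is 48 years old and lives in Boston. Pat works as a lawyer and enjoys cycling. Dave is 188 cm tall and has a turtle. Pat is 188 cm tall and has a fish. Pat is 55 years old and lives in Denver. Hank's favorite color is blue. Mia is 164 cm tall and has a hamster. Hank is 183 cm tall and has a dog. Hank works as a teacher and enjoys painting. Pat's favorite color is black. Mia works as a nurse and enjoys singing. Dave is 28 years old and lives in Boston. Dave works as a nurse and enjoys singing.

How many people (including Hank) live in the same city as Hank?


Hank lives in Boston. Count = 2

2


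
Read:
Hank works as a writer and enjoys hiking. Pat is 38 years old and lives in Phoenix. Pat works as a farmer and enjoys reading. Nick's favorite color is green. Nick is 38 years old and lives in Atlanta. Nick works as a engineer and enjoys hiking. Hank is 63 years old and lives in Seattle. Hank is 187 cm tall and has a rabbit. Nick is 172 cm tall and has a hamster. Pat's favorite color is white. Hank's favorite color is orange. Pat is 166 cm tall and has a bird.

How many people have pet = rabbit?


Count: 1

1


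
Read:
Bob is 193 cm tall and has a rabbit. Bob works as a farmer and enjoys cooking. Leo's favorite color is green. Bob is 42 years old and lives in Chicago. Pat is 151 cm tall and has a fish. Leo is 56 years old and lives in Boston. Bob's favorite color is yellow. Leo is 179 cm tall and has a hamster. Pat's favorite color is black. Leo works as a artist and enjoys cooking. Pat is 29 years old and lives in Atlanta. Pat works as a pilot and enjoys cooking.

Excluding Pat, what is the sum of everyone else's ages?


Sum (excluding Pat): 98

98


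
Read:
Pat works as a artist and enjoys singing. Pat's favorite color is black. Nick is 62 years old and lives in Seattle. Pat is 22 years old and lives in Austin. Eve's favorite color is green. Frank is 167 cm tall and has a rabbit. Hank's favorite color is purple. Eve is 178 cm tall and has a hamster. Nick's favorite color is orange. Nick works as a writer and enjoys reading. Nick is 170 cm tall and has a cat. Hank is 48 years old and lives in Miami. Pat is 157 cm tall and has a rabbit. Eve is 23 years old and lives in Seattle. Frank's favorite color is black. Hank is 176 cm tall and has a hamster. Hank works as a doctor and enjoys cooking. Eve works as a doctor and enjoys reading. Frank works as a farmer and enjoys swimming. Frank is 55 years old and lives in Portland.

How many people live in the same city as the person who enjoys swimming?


Person with hobby swimming is Frank, city Portland. Count = 1

1


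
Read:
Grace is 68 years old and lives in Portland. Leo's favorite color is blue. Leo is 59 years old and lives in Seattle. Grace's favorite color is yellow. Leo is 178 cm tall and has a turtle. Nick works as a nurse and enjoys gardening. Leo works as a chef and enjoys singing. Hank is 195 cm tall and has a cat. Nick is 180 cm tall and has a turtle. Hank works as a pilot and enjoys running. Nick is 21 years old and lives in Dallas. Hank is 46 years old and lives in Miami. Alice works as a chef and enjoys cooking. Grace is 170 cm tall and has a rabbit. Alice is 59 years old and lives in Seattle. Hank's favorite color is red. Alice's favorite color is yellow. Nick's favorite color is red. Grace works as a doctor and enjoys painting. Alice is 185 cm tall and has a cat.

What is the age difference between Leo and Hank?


|59 - 46| = 13

13


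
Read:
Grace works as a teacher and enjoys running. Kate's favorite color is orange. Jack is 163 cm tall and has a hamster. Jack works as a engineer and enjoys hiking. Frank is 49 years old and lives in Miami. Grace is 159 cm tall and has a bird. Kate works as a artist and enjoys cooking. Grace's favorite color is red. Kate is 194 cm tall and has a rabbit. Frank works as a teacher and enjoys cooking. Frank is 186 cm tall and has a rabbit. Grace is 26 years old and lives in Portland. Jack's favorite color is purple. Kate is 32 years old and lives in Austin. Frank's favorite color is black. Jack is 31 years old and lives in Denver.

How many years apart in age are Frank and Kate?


49 vs 32, diff = 17

17


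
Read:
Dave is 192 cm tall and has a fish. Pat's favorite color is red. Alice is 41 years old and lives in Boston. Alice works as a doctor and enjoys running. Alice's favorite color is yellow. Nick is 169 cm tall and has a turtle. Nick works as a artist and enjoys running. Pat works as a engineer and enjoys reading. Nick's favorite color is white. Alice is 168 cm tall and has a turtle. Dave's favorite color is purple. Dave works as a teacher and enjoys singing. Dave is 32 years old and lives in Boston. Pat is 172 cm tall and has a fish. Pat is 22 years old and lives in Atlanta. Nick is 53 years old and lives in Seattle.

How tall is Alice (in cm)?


Alice is 168 cm tall

168


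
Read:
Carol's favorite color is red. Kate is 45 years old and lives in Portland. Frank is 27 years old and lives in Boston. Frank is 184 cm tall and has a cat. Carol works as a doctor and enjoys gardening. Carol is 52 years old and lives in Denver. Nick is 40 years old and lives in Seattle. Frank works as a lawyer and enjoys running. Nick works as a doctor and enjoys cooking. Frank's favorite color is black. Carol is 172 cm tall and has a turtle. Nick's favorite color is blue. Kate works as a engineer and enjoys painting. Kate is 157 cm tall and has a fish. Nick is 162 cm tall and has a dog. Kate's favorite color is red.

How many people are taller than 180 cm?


Taller than 180: 1

1


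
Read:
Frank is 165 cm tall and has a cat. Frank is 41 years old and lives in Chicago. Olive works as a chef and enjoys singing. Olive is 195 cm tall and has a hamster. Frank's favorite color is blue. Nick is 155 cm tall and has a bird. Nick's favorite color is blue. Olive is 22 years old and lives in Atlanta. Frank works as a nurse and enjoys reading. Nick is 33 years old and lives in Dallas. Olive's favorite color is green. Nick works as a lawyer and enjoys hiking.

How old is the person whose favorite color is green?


Person with favorite color=green is Olive, age 22

22


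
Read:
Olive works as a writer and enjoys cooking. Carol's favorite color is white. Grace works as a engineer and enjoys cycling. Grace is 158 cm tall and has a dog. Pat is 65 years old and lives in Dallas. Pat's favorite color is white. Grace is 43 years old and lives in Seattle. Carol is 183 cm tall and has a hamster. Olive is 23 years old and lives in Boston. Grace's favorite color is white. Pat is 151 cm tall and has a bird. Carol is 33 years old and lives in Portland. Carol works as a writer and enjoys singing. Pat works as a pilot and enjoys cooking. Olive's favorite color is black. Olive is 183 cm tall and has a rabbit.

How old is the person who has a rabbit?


Person with rabbit is Olive, age 23

23


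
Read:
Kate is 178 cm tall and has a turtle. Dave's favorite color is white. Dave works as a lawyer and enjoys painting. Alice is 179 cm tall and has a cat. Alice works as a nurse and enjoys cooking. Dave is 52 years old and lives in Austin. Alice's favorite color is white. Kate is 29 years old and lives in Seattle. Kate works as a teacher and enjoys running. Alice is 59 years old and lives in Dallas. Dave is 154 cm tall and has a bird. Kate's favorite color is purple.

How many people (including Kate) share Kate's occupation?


Kate is a teacher. Count = 1

1


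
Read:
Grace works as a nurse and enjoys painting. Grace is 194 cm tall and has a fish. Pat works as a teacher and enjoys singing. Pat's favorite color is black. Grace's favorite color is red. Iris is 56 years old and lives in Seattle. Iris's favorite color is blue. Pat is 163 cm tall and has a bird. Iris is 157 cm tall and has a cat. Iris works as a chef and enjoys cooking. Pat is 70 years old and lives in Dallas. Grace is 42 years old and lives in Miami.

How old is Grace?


Grace is 42 years old

42


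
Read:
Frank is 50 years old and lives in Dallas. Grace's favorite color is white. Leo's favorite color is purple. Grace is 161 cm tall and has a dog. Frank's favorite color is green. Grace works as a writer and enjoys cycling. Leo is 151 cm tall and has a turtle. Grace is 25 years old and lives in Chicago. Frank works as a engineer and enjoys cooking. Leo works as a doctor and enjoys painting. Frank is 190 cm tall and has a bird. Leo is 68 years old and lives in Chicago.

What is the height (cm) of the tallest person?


Tallest: Frank at 190 cm

190


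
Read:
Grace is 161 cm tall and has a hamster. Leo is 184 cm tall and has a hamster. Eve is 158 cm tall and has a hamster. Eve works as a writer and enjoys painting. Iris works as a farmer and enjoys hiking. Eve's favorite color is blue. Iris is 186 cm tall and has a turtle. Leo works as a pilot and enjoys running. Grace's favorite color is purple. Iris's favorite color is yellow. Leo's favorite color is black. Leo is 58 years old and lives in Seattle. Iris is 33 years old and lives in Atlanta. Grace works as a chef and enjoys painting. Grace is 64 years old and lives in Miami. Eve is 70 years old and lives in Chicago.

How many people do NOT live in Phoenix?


Not in Phoenix: 4

4


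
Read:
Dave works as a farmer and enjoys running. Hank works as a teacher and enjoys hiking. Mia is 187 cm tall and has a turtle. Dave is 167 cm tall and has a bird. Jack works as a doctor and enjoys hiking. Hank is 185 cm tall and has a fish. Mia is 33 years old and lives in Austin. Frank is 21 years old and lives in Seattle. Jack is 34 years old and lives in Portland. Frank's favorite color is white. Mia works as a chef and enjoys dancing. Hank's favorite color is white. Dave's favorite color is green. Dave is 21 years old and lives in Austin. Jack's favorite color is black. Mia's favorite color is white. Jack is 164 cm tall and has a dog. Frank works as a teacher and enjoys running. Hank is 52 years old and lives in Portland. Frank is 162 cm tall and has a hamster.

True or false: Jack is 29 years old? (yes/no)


Jack is actually 34. no

no


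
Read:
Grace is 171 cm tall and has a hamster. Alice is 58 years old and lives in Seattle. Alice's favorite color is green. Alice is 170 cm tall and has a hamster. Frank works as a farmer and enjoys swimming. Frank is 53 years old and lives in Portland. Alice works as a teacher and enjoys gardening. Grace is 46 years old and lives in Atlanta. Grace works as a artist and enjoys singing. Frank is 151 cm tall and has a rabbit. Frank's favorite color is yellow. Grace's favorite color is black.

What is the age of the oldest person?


Oldest: Alice at 58

58


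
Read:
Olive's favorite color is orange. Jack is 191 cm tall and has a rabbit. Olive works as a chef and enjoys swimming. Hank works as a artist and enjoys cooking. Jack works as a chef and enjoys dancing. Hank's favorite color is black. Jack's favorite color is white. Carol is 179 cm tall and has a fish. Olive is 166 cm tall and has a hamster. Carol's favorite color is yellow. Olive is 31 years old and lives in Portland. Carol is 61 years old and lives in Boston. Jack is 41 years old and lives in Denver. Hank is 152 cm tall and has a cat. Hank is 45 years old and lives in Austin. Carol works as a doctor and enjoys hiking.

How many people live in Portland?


Count in Portland: 1

1


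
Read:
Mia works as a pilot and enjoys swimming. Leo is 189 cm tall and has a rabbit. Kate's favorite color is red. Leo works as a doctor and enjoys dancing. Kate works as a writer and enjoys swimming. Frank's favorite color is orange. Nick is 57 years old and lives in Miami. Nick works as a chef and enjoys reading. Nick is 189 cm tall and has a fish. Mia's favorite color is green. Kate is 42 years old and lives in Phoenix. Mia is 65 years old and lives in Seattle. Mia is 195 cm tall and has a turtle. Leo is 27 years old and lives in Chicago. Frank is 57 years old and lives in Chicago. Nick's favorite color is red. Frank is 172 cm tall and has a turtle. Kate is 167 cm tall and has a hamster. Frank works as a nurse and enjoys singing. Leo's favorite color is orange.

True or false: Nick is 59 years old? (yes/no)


Nick is actually 57. no

no


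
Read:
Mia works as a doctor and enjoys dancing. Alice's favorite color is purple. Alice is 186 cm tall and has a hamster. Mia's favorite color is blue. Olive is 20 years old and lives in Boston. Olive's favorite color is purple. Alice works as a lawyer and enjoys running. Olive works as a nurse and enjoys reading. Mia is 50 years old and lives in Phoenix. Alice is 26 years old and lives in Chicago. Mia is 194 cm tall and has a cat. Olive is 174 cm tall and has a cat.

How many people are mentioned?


People: Olive, Alice, Mia. Count = 3

3


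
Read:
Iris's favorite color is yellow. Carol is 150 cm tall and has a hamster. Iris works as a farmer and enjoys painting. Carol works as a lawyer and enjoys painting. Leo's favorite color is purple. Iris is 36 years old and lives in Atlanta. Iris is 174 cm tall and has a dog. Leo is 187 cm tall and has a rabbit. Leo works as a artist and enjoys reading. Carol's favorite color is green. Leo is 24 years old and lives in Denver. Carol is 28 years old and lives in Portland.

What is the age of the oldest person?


Oldest: Iris at 36

36


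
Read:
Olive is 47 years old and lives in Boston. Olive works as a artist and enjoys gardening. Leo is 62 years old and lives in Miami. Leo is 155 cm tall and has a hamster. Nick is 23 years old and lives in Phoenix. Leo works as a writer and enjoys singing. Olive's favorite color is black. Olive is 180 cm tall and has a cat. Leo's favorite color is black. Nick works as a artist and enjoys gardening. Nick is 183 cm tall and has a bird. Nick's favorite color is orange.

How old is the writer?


The writer is Leo, age 62

62


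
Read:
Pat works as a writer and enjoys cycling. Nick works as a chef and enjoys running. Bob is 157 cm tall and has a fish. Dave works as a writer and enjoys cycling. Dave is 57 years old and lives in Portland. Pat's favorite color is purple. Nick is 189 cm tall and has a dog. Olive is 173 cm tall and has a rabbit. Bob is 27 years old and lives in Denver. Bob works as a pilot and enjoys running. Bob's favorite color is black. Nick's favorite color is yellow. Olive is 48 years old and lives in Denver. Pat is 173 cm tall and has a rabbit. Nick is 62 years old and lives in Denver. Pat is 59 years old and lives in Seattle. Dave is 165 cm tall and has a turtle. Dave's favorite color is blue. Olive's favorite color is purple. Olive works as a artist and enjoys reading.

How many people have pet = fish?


Count: 1

1


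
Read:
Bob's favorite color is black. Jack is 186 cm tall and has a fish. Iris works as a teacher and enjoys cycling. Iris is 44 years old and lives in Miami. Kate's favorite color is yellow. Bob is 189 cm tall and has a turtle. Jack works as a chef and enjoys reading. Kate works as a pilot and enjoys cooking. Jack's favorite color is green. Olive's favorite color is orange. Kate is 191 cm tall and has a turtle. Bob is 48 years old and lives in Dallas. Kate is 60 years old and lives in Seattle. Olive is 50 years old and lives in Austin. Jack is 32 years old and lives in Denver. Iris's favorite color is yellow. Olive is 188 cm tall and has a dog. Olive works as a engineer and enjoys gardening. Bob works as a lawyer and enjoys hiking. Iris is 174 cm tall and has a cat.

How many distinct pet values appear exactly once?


Unique pet values: 3

3


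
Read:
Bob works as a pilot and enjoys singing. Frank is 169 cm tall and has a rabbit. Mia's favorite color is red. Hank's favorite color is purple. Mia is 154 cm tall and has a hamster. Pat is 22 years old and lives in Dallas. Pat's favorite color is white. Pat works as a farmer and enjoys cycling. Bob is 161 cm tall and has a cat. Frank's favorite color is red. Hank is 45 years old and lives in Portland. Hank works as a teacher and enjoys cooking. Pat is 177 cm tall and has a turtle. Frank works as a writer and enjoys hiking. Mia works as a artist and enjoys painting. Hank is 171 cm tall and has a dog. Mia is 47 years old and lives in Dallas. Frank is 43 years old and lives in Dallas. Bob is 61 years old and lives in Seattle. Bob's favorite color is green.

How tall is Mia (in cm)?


Mia is 154 cm tall

154


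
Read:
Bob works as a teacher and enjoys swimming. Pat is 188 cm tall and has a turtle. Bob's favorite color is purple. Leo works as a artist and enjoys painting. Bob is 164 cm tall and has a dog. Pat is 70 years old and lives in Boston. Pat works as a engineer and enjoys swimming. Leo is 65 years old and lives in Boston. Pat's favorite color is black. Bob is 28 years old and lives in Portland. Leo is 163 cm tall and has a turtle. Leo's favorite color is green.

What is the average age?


Sum=163, n=3, avg=54.33

54.33


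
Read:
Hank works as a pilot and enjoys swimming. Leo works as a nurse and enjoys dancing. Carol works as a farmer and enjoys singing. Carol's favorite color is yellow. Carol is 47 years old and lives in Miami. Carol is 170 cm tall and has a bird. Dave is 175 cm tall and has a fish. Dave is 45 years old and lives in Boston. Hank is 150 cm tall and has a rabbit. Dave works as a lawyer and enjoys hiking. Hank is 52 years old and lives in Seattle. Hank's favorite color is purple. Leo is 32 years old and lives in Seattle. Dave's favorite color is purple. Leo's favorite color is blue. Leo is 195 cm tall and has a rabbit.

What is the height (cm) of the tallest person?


Tallest: Leo at 195 cm

195


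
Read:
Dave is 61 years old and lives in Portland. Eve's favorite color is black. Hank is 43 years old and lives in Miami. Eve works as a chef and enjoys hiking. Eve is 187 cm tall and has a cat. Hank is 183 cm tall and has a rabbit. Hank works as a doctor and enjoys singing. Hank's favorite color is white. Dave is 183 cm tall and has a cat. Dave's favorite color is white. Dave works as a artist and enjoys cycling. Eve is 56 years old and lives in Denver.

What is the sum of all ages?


61+56+43 = 160

160


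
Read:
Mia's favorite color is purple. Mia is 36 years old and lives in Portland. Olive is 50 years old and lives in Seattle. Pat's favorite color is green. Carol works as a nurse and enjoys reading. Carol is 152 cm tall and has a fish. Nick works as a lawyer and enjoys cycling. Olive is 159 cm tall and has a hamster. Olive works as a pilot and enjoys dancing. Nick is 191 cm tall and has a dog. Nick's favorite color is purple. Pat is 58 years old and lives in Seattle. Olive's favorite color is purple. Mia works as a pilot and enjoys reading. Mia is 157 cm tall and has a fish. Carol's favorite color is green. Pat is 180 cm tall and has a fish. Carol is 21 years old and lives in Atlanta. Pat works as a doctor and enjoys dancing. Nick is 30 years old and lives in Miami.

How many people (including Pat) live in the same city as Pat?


Pat lives in Seattle. Count = 2

2


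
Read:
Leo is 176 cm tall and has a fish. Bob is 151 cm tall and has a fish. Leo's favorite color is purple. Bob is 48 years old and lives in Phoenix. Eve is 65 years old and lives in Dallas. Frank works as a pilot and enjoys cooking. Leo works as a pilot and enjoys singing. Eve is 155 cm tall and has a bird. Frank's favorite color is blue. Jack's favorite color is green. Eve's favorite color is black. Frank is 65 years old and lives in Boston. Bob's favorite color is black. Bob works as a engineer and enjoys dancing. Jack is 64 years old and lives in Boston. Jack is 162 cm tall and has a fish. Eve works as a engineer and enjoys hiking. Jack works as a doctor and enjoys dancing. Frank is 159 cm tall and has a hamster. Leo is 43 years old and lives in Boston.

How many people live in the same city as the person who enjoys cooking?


Person with hobby cooking is Frank, city Boston. Count = 3

3


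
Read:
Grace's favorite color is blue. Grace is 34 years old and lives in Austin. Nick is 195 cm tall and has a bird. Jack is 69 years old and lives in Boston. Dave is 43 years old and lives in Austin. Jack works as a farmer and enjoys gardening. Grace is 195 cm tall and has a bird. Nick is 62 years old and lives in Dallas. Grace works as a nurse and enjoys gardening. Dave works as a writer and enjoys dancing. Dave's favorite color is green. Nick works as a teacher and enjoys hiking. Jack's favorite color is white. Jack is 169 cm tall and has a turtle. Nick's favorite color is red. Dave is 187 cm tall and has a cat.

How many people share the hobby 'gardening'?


Count: 2

2


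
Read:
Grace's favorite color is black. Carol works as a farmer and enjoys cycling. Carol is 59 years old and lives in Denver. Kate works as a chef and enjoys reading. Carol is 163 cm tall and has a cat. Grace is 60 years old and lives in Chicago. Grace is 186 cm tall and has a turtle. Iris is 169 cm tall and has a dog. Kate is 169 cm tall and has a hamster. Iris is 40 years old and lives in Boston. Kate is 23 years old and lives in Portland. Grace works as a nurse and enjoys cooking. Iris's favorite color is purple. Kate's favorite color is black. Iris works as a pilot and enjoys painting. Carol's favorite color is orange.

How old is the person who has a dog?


Person with dog is Iris, age 40

40


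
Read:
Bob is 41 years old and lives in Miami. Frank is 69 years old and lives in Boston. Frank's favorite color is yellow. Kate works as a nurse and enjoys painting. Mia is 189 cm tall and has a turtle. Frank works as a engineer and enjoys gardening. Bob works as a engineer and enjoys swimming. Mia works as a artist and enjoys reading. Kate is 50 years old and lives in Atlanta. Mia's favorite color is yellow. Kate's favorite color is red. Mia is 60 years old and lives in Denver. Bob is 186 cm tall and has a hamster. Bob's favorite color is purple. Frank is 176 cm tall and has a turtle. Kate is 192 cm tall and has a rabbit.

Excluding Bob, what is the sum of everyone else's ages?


Sum (excluding Bob): 179

179


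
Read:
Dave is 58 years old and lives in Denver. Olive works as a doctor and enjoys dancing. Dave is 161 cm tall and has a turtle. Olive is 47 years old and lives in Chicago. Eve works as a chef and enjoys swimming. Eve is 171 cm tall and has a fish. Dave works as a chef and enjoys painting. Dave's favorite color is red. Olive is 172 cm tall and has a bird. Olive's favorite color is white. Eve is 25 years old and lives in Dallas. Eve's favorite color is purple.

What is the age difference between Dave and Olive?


|58 - 47| = 11

11


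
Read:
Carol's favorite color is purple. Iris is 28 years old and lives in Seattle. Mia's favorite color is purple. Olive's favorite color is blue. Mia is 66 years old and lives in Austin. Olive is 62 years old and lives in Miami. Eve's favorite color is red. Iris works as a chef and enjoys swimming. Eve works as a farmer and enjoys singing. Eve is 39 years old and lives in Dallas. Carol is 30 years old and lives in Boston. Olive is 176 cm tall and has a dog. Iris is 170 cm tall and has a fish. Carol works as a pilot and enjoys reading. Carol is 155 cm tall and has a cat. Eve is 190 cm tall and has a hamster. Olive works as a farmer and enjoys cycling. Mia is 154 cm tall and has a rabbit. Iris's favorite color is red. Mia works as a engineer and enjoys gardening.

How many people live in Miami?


Count in Miami: 1

1


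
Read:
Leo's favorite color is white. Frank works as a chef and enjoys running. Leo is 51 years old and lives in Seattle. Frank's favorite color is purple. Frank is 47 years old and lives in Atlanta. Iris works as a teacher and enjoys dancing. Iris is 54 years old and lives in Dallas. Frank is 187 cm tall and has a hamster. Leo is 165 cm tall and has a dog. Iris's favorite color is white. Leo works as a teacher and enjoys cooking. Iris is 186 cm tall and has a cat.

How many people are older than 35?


Filter: 3

3


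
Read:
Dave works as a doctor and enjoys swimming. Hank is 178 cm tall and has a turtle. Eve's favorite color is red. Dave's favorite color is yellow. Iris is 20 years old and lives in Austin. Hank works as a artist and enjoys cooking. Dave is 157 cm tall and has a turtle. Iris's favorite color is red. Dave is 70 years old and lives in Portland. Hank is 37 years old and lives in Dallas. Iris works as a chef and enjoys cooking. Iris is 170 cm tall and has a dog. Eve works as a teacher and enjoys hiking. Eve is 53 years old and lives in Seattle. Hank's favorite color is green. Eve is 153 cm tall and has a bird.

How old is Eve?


Eve is 53 years old

53


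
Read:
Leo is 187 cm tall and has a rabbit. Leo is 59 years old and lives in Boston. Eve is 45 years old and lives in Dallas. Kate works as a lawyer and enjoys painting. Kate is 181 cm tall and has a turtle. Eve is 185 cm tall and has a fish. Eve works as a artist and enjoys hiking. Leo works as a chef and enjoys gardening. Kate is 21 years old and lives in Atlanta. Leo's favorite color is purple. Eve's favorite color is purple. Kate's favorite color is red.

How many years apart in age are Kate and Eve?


21 vs 45, diff = 24

24


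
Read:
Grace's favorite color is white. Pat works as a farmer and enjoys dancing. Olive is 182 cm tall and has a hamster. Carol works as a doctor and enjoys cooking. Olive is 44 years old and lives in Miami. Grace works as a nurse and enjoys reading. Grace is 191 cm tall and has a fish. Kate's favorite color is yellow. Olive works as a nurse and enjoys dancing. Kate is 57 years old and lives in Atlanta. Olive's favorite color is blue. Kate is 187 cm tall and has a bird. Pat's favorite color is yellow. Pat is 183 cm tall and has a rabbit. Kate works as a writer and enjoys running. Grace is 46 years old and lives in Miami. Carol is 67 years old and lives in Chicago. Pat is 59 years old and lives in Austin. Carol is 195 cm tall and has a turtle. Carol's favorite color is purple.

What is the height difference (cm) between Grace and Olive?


|191 - 182| = 9

9


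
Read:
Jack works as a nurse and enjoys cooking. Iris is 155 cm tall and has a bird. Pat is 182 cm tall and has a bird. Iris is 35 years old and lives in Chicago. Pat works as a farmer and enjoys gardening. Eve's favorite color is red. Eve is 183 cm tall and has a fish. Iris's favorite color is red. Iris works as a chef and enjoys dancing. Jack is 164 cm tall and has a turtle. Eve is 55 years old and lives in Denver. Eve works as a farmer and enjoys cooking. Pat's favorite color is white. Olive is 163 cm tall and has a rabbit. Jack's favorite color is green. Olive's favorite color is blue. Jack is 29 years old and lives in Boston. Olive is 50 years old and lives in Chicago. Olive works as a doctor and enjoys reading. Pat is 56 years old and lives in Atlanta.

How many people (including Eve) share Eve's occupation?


Eve is a farmer. Count = 2

2


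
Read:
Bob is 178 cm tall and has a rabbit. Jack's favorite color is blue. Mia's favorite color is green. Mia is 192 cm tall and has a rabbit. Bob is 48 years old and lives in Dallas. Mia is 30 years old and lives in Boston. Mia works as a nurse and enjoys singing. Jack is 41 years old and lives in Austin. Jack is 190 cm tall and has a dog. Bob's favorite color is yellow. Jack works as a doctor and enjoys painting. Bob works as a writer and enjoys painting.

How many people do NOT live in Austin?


Not in Austin: 2

2


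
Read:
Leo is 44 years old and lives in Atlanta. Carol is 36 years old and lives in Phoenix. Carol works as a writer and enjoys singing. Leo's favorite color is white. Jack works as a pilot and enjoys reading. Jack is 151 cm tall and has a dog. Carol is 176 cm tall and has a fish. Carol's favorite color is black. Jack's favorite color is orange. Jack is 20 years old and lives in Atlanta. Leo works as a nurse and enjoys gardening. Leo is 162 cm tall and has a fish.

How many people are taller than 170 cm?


Taller than 170: 1

1


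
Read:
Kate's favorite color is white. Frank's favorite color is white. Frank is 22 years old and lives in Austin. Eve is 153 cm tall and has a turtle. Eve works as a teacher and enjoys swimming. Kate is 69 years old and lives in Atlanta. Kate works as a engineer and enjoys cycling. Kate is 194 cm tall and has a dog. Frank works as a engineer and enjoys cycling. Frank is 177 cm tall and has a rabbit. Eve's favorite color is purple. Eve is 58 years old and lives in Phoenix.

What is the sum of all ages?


22+69+58 = 149

149


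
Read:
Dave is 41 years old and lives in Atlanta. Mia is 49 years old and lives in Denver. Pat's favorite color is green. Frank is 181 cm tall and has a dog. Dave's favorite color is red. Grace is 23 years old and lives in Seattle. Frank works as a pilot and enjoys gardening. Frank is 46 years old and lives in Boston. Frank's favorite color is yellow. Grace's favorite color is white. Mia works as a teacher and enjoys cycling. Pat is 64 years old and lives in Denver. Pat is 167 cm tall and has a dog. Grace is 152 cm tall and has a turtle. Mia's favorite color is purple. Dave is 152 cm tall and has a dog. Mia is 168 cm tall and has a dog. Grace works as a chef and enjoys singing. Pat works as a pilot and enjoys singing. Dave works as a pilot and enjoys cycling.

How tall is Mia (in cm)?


Mia is 168 cm tall

168


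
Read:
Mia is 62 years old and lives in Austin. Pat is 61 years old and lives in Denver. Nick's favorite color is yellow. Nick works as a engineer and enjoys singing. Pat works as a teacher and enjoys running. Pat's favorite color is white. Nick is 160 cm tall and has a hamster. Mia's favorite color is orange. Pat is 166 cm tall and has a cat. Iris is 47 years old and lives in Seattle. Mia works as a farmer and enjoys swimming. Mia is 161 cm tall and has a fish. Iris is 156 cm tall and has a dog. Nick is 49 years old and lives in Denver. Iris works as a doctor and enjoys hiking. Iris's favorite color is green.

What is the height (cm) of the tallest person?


Tallest: Pat at 166 cm

166


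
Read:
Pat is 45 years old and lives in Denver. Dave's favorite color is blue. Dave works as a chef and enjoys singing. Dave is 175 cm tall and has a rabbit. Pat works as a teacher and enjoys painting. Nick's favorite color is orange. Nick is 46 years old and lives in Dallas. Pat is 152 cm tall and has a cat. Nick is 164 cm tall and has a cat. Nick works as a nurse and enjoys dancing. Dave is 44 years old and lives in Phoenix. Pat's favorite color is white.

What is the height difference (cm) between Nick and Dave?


|164 - 175| = 11

11


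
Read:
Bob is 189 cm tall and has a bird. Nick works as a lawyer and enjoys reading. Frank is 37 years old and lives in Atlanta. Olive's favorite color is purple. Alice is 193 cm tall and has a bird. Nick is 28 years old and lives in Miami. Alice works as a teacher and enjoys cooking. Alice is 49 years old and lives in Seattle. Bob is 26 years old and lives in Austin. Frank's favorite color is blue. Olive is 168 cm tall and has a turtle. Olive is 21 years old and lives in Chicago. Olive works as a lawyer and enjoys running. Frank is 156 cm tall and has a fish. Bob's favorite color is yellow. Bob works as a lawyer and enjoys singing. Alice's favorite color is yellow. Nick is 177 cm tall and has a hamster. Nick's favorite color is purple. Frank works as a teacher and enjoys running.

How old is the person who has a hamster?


Person with hamster is Nick, age 28

28


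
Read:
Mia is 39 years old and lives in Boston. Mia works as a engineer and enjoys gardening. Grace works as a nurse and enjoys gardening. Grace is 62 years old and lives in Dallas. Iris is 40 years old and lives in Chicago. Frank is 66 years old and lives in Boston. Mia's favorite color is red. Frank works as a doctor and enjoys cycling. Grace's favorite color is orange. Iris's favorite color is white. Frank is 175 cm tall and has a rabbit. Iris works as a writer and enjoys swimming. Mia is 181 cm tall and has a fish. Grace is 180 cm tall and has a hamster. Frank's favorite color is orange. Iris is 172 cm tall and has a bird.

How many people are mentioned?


People: Frank, Grace, Iris, Mia. Count = 4

4


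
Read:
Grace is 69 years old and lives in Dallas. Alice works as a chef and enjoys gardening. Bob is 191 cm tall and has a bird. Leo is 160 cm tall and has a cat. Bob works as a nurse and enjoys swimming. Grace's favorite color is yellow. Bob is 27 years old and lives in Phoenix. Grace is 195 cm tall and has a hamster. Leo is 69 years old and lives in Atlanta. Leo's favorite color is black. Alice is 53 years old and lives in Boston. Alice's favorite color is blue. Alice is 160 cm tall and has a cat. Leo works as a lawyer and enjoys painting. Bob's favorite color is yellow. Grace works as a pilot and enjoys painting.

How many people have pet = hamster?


Count: 1

1


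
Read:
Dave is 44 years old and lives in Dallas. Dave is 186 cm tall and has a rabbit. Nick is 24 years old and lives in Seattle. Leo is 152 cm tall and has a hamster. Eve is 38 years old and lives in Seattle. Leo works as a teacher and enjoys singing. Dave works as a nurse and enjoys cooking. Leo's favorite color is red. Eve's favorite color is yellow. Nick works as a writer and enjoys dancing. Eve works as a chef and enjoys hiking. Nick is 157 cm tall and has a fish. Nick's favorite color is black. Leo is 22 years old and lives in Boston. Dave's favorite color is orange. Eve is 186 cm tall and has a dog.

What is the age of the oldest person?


Oldest: Dave at 44

44


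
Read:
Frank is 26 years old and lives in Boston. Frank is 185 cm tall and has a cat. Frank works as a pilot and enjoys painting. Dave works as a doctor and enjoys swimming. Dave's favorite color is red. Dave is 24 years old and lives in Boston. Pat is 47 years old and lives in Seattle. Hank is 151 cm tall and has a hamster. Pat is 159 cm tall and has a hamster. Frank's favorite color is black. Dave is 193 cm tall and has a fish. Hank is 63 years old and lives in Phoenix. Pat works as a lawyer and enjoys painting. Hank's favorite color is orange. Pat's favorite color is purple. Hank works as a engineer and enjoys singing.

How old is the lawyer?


The lawyer is Pat, age 47

47


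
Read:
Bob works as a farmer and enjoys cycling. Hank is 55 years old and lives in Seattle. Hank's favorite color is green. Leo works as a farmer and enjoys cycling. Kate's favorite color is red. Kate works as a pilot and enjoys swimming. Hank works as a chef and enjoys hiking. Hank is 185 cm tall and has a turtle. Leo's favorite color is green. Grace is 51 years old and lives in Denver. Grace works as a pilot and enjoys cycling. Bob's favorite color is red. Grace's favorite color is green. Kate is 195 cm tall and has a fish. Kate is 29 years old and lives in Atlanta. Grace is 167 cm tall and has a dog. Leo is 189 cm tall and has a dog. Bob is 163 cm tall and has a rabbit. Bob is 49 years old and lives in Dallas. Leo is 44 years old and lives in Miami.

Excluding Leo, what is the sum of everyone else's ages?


Sum (excluding Leo): 184

184


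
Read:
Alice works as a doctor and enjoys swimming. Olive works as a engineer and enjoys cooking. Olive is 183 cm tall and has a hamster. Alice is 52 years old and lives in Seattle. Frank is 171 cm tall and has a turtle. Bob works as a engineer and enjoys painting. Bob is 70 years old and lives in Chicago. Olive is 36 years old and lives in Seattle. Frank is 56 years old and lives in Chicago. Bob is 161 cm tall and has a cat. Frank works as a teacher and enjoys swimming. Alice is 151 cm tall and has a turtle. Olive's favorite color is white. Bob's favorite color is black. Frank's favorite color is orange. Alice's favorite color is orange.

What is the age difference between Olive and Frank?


|36 - 56| = 20

20


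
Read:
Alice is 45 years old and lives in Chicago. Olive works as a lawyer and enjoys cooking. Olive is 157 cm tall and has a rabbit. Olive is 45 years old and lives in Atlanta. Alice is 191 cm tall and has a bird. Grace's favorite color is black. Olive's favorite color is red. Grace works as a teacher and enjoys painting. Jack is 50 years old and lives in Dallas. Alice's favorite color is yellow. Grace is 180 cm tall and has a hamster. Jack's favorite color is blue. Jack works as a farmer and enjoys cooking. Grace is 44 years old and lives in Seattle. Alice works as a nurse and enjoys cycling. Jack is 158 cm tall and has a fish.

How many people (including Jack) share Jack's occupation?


Jack is a farmer. Count = 1

1


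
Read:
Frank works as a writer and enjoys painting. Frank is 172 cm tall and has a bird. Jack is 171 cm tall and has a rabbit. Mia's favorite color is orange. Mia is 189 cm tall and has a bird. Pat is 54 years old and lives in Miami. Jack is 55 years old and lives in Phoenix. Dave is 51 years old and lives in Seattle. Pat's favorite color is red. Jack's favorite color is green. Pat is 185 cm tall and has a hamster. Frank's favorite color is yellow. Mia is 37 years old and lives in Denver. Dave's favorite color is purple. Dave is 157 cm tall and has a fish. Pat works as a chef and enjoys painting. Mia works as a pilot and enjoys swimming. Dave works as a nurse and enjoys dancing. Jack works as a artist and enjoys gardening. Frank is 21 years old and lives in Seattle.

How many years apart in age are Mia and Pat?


37 vs 54, diff = 17

17
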